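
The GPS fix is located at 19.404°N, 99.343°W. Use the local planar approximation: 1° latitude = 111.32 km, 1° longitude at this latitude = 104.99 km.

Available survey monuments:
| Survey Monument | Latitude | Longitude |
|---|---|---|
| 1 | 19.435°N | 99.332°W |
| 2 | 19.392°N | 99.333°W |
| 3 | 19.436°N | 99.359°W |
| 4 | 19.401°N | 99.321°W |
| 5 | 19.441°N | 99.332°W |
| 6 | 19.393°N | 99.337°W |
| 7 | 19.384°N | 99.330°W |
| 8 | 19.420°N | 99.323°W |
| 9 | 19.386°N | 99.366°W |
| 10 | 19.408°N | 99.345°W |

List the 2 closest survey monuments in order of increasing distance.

Distances from 19.404°N, 99.343°W:
1: 3.639 km
2: 1.699 km
3: 3.938 km
4: 2.334 km
5: 4.278 km
6: 1.377 km
7: 2.611 km
8: 2.753 km
9: 3.138 km
10: 0.492 km
Sorted: 10 (0.492 km) < 6 (1.377 km) < 2 (1.699 km) < 4 (2.334 km) < …

10, 6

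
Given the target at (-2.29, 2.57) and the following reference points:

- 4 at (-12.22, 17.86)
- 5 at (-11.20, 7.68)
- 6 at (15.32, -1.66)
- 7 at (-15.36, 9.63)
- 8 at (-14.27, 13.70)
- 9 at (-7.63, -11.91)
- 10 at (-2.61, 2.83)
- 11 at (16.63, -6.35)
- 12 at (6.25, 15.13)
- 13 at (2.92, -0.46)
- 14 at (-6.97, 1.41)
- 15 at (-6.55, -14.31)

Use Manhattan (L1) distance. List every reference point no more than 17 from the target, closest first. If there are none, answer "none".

Distances from (-2.29, 2.57):
4: 25.22
5: 14.02
6: 21.84
7: 20.13
8: 23.11
9: 19.82
10: 0.58
11: 27.84
12: 21.10
13: 8.24
14: 5.84
15: 21.14
Threshold 17: 10 (0.58), 14 (5.84), 13 (8.24), 5 (14.02) are within range.

10, 14, 13, 5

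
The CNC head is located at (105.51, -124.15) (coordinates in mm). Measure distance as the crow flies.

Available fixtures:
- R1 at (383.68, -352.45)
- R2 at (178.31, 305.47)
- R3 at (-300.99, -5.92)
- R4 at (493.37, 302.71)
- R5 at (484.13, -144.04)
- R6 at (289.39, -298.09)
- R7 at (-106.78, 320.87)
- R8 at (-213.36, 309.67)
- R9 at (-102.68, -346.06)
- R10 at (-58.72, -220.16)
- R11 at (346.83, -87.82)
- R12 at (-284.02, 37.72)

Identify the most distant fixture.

R4

Distances from (105.51, -124.15):
R1: 359.86 mm
R2: 435.74 mm
R3: 423.34 mm
R4: 576.75 mm
R5: 379.14 mm
R6: 253.11 mm
R7: 493.06 mm
R8: 538.40 mm
R9: 304.28 mm
R10: 190.24 mm
R11: 244.04 mm
R12: 421.82 mm
Maximum: R4 at 576.75 mm.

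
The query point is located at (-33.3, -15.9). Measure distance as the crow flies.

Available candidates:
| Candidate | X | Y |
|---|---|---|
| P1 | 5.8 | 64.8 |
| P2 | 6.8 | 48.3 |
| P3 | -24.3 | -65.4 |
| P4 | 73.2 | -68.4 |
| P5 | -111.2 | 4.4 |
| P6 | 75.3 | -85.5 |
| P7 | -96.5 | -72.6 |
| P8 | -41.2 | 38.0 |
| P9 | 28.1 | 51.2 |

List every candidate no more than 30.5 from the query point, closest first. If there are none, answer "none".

Distances from (-33.3, -15.9):
P1: 89.7
P2: 75.7
P3: 50.3
P4: 118.7
P5: 80.5
P6: 129.0
P7: 84.9
P8: 54.5
P9: 91.0
Threshold 30.5: none within range.

none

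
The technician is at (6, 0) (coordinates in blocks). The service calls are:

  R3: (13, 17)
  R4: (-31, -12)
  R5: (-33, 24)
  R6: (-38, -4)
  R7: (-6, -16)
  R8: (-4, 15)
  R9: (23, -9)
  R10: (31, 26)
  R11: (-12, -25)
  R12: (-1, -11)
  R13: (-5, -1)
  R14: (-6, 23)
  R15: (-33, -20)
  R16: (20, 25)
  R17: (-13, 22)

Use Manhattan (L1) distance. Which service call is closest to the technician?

Distances from (6, 0):
R3: |7| + |17| = 7 + 17 = 24 blocks
R4: |-37| + |-12| = 37 + 12 = 49 blocks
R5: |-39| + |24| = 39 + 24 = 63 blocks
R6: |-44| + |-4| = 44 + 4 = 48 blocks
R7: |-12| + |-16| = 12 + 16 = 28 blocks
R8: |-10| + |15| = 10 + 15 = 25 blocks
R9: |17| + |-9| = 17 + 9 = 26 blocks
R10: |25| + |26| = 25 + 26 = 51 blocks
R11: |-18| + |-25| = 18 + 25 = 43 blocks
R12: |-7| + |-11| = 7 + 11 = 18 blocks
R13: |-11| + |-1| = 11 + 1 = 12 blocks
R14: |-12| + |23| = 12 + 23 = 35 blocks
R15: |-39| + |-20| = 39 + 20 = 59 blocks
R16: |14| + |25| = 14 + 25 = 39 blocks
R17: |-19| + |22| = 19 + 22 = 41 blocks
Minimum: R13 at 12 blocks.

R13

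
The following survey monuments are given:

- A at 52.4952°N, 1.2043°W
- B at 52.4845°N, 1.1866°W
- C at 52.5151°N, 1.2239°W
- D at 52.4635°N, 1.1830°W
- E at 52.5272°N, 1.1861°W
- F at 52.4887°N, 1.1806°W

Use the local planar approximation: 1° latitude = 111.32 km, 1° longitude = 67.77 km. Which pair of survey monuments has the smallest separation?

B and F

Pairwise distances:
A–B: √((-0.0107·111.32)² + (0.0177·67.77)²) = √(1.418776 + 1.438870) = 1.6905 km
A–C: √((0.0199·111.32)² + (-0.0196·67.77)²) = √(4.907412 + 1.764360) = 2.5830 km
A–D: √((-0.0317·111.32)² + (0.0213·67.77)²) = √(12.452740 + 2.083695) = 3.8127 km
A–E: √((0.0320·111.32)² + (0.0182·67.77)²) = √(12.689554 + 1.521310) = 3.7697 km
A–F: √((-0.0065·111.32)² + (0.0237·67.77)²) = √(0.523568 + 2.579715) = 1.7616 km
B–C: √((0.0306·111.32)² + (-0.0373·67.77)²) = √(11.603506 + 6.389879) = 4.2419 km
B–D: √((-0.0210·111.32)² + (0.0036·67.77)²) = √(5.464935 + 0.059522) = 2.3504 km
B–E: √((0.0427·111.32)² + (0.0005·67.77)²) = √(22.594469 + 0.001148) = 4.7535 km
B–F: √((0.0042·111.32)² + (0.0060·67.77)²) = √(0.218597 + 0.165340) = 0.6196 km
C–D: √((-0.0516·111.32)² + (0.0409·67.77)²) = √(32.994823 + 7.682836) = 6.3779 km
C–E: √((0.0121·111.32)² + (0.0378·67.77)²) = √(1.814334 + 6.562338) = 2.8942 km
C–F: √((-0.0264·111.32)² + (0.0433·67.77)²) = √(8.636828 + 8.610944) = 4.1530 km
D–E: √((0.0637·111.32)² + (-0.0031·67.77)²) = √(50.283472 + 0.044137) = 7.0942 km
D–F: √((0.0252·111.32)² + (0.0024·67.77)²) = √(7.869506 + 0.026454) = 2.8100 km
E–F: √((-0.0385·111.32)² + (0.0055·67.77)²) = √(18.368253 + 0.138931) = 4.3020 km
Closest pair: B–F at 0.6196 km.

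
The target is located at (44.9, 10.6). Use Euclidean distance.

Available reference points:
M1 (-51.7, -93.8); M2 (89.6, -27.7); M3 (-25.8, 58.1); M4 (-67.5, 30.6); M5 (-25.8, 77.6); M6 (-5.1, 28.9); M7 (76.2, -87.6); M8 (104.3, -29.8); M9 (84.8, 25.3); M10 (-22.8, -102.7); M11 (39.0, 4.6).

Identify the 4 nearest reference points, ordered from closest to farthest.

Distances from (44.9, 10.6):
M1: √((-96.6)² + (-104.4)²) = √(9331.560 + 10899.360) = 142.2
M2: √((44.7)² + (-38.3)²) = √(1998.090 + 1466.890) = 58.9
M3: √((-70.7)² + (47.5)²) = √(4998.490 + 2256.250) = 85.2
M4: √((-112.4)² + (20.0)²) = √(12633.760 + 400.000) = 114.2
M5: √((-70.7)² + (67.0)²) = √(4998.490 + 4489.000) = 97.4
M6: √((-50.0)² + (18.3)²) = √(2500.000 + 334.890) = 53.2
M7: √((31.3)² + (-98.2)²) = √(979.690 + 9643.240) = 103.1
M8: √((59.4)² + (-40.4)²) = √(3528.360 + 1632.160) = 71.8
M9: √((39.9)² + (14.7)²) = √(1592.010 + 216.090) = 42.5
M10: √((-67.7)² + (-113.3)²) = √(4583.290 + 12836.890) = 132.0
M11: √((-5.9)² + (-6.0)²) = √(34.810 + 36.000) = 8.4
Sorted: M11 (8.4) < M9 (42.5) < M6 (53.2) < M2 (58.9) < M8 (71.8) < M3 (85.2) < …

M11, M9, M6, M2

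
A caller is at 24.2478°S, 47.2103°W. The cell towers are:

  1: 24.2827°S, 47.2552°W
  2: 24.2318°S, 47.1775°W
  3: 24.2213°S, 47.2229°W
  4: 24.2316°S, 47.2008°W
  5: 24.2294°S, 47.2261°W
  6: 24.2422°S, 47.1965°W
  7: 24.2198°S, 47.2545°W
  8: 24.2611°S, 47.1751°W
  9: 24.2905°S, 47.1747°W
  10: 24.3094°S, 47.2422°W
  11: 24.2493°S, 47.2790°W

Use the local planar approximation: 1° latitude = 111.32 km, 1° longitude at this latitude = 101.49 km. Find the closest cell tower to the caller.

6

Distances from 24.2478°S, 47.2103°W:
1: √((-0.0349·111.32)² + (-0.0449·101.49)²) = √(15.093753 + 20.765347) = 5.9882 km
2: √((0.0160·111.32)² + (0.0328·101.49)²) = √(3.172388 + 11.081389) = 3.7754 km
3: √((0.0265·111.32)² + (-0.0126·101.49)²) = √(8.702382 + 1.635263) = 3.2152 km
4: √((0.0162·111.32)² + (0.0095·101.49)²) = √(3.252194 + 0.929595) = 2.0449 km
5: √((0.0184·111.32)² + (-0.0158·101.49)²) = √(4.195484 + 2.571347) = 2.6013 km
6: √((0.0056·111.32)² + (0.0138·101.49)²) = √(0.388618 + 1.961574) = 1.5330 km
7: √((0.0280·111.32)² + (-0.0442·101.49)²) = √(9.715440 + 20.122922) = 5.4625 km
8: √((-0.0133·111.32)² + (0.0352·101.49)²) = √(2.192046 + 12.762385) = 3.8671 km
9: √((-0.0427·111.32)² + (0.0356·101.49)²) = √(22.594469 + 13.054087) = 5.9706 km
10: √((-0.0616·111.32)² + (-0.0319·101.49)²) = √(47.022728 + 10.481607) = 7.5832 km
11: √((-0.0015·111.32)² + (-0.0687·101.49)²) = √(0.027882 + 48.613846) = 6.9744 km
Minimum: 6 at 1.5330 km.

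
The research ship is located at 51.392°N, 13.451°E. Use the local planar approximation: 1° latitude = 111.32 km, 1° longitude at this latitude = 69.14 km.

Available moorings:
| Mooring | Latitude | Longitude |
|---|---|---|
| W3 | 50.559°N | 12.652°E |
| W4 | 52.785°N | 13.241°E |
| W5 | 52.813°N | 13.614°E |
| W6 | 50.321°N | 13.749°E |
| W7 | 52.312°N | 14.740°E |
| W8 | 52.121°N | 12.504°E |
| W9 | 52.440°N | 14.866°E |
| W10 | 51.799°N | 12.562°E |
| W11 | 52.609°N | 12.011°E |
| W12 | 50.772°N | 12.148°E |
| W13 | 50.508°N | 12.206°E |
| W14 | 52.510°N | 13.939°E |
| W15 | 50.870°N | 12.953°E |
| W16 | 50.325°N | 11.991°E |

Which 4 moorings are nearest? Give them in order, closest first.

W15, W10, W8, W3

Distances from 51.392°N, 13.451°E:
W3: 107.938 km
W4: 155.747 km
W5: 158.587 km
W6: 120.991 km
W7: 135.762 km
W8: 104.272 km
W9: 152.255 km
W10: 76.359 km
W11: 168.126 km
W12: 113.489 km
W13: 130.742 km
W14: 128.948 km
W15: 67.544 km
W16: 155.878 km
Sorted: W15 (67.544 km) < W10 (76.359 km) < W8 (104.272 km) < W3 (107.938 km) < W12 (113.489 km) < W6 (120.991 km) < …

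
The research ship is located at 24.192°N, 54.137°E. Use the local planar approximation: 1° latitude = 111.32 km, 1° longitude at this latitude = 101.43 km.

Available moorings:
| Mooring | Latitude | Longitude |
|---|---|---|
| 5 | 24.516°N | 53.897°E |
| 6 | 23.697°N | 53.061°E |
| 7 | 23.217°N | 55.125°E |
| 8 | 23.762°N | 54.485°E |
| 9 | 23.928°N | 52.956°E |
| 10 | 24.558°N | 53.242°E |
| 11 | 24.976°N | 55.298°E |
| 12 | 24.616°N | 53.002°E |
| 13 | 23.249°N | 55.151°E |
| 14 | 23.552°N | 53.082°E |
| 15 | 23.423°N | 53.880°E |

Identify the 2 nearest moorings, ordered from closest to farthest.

5, 8

Distances from 24.192°N, 54.137°E:
5: √((0.324·111.32)² + (-0.240·101.43)²) = √(1300.87754 + 592.59139) = 43.514 km
6: √((-0.495·111.32)² + (-1.076·101.43)²) = √(3036.38469 + 11911.25147) = 122.261 km
7: √((-0.975·111.32)² + (0.988·101.43)²) = √(11780.28037 + 10042.61330) = 147.726 km
8: √((-0.430·111.32)² + (0.348·101.43)²) = √(2291.30713 + 1245.92339) = 59.475 km
9: √((-0.264·111.32)² + (-1.181·101.43)²) = √(863.68276 + 14349.36379) = 123.341 km
10: √((0.366·111.32)² + (-0.895·101.43)²) = √(1660.00183 + 8240.98117) = 99.504 km
11: √((0.784·111.32)² + (1.161·101.43)²) = √(7616.90468 + 13867.47177) = 146.575 km
12: √((0.424·111.32)² + (-1.135·101.43)²) = √(2227.80979 + 13253.31664) = 124.423 km
13: √((-0.943·111.32)² + (1.014·101.43)²) = √(11019.70024 + 10578.12661) = 146.962 km
14: √((-0.640·111.32)² + (-1.055·101.43)²) = √(5075.82153 + 11450.85117) = 128.556 km
15: √((-0.769·111.32)² + (-0.257·101.43)²) = √(7328.22972 + 679.51508) = 89.486 km
Sorted: 5 (43.514 km) < 8 (59.475 km) < 15 (89.486 km) < 10 (99.504 km) < …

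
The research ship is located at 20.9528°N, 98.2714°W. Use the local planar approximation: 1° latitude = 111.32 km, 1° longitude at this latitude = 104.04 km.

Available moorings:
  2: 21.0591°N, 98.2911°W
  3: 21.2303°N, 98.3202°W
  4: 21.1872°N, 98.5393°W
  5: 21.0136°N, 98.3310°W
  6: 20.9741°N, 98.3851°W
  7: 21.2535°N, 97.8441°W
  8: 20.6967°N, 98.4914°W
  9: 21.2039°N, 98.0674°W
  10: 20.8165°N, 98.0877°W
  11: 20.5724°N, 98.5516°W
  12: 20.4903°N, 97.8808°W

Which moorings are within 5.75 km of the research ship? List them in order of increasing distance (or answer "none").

none

Distances from 20.9528°N, 98.2714°W:
2: 12.0095 km
3: 31.3057 km
4: 38.1803 km
5: 9.1793 km
6: 12.0646 km
7: 55.6495 km
8: 36.5604 km
9: 35.0971 km
10: 24.4027 km
11: 51.4104 km
12: 65.5912 km
Threshold 5.75 km: none within range.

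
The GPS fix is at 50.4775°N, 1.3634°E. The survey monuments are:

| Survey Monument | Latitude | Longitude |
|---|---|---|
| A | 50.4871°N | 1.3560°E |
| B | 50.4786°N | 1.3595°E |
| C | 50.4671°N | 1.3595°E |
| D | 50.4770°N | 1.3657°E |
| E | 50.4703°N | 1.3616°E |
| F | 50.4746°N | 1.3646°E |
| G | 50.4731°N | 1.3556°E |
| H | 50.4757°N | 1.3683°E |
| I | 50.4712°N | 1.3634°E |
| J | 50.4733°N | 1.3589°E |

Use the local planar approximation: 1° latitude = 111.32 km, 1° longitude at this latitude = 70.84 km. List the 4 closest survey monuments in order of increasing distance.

D, B, F, H

Distances from 50.4775°N, 1.3634°E:
A: √((0.0096·111.32)² + (-0.0074·70.84)²) = √(1.142060 + 0.274802) = 1.1903 km
B: √((0.0011·111.32)² + (-0.0039·70.84)²) = √(0.014994 + 0.076328) = 0.3022 km
C: √((-0.0104·111.32)² + (-0.0039·70.84)²) = √(1.340334 + 0.076328) = 1.1902 km
D: √((-0.0005·111.32)² + (0.0023·70.84)²) = √(0.003098 + 0.026547) = 0.1722 km
E: √((-0.0072·111.32)² + (-0.0018·70.84)²) = √(0.642409 + 0.016259) = 0.8116 km
F: √((-0.0029·111.32)² + (0.0012·70.84)²) = √(0.104218 + 0.007226) = 0.3338 km
G: √((-0.0044·111.32)² + (-0.0078·70.84)²) = √(0.239912 + 0.305314) = 0.7384 km
H: √((-0.0018·111.32)² + (0.0049·70.84)²) = √(0.040151 + 0.120490) = 0.4008 km
I: √((-0.0063·111.32)² + (0.0000·70.84)²) = √(0.491844 + 0.000000) = 0.7013 km
J: √((-0.0042·111.32)² + (-0.0045·70.84)²) = √(0.218597 + 0.101621) = 0.5659 km
Sorted: D (0.1722 km) < B (0.3022 km) < F (0.3338 km) < H (0.4008 km) < J (0.5659 km) < I (0.7013 km) < …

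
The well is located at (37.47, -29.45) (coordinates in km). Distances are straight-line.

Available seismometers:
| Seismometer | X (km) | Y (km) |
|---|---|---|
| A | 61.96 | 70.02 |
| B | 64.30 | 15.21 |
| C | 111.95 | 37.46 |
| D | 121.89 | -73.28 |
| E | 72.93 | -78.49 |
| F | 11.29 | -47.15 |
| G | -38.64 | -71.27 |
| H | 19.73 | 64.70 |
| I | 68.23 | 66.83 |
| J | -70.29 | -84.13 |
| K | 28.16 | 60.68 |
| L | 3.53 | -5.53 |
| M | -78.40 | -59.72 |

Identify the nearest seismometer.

F

Distances from (37.47, -29.45):
A: 102.44 km
B: 52.10 km
C: 100.12 km
D: 95.12 km
E: 60.52 km
F: 31.60 km
G: 86.84 km
H: 95.81 km
I: 101.07 km
J: 120.84 km
K: 90.61 km
L: 41.52 km
M: 119.76 km
Minimum: F at 31.60 km.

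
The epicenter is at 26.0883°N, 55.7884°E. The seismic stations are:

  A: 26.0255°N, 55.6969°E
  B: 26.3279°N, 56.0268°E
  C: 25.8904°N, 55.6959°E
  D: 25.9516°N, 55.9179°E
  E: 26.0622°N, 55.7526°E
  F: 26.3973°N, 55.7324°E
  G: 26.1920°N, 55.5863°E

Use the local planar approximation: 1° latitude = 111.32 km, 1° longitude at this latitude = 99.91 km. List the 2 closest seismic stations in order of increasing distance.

Distances from 26.0883°N, 55.7884°E:
A: √((-0.0628·111.32)² + (-0.0915·99.91)²) = √(48.872627 + 83.571867) = 11.5085 km
B: √((0.2396·111.32)² + (0.2384·99.91)²) = √(711.410094 + 567.323038) = 35.7594 km
C: √((-0.1979·111.32)² + (-0.0925·99.91)²) = √(485.330946 + 85.408557) = 23.8902 km
D: √((-0.1367·111.32)² + (0.1295·99.91)²) = √(231.570602 + 167.400771) = 19.9743 km
E: √((-0.0261·111.32)² + (-0.0358·99.91)²) = √(8.441651 + 12.793341) = 4.6081 km
F: √((0.3090·111.32)² + (-0.0560·99.91)²) = √(1183.214148 + 31.303577) = 34.8499 km
G: √((0.1037·111.32)² + (-0.2021·99.91)²) = √(133.261258 + 407.709231) = 23.2588 km
Sorted: E (4.6081 km) < A (11.5085 km) < D (19.9743 km) < G (23.2588 km) < …

E, A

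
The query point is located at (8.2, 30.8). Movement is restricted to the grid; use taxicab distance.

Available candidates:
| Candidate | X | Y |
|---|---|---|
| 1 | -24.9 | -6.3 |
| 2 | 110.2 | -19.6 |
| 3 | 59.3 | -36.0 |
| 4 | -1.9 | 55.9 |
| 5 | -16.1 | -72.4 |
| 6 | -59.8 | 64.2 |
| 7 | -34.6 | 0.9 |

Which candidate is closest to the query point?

Distances from (8.2, 30.8):
1: |-33.1| + |-37.1| = 33.1 + 37.1 = 70.2
2: |102.0| + |-50.4| = 102.0 + 50.4 = 152.4
3: |51.1| + |-66.8| = 51.1 + 66.8 = 117.9
4: |-10.1| + |25.1| = 10.1 + 25.1 = 35.2
5: |-24.3| + |-103.2| = 24.3 + 103.2 = 127.5
6: |-68.0| + |33.4| = 68.0 + 33.4 = 101.4
7: |-42.8| + |-29.9| = 42.8 + 29.9 = 72.7
Minimum: 4 at 35.2.

4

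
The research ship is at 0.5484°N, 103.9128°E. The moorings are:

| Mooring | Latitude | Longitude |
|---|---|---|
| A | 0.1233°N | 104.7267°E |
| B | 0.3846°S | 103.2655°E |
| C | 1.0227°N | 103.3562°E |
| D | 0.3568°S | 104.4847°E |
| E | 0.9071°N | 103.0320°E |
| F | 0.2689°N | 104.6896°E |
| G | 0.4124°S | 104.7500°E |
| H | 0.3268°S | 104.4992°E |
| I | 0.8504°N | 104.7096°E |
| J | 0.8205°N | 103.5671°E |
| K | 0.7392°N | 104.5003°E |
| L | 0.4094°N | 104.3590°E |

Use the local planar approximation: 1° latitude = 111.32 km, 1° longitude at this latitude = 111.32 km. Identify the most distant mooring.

Distances from 0.5484°N, 103.9128°E:
A: √((-0.4251·111.32)² + (0.8139·111.32)²) = √(2239.384177 + 8208.966669) = 102.2172 km
B: √((-0.9330·111.32)² + (-0.6473·111.32)²) = √(10787.223646 + 5192.274083) = 126.4100 km
C: √((0.4743·111.32)² + (-0.5566·111.32)²) = √(2787.742426 + 3839.129832) = 81.4056 km
D: √((-0.9052·111.32)² + (0.5719·111.32)²) = √(10153.960880 + 4053.093182) = 119.1933 km
E: √((0.3587·111.32)² + (-0.8808·111.32)²) = √(1594.443552 + 9613.931142) = 105.8696 km
F: √((-0.2795·111.32)² + (0.7768·111.32)²) = √(968.077262 + 7477.644757) = 91.9006 km
G: √((-0.9608·111.32)² + (0.8372·111.32)²) = √(11439.640698 + 8685.700194) = 141.8638 km
H: √((-0.8752·111.32)² + (0.5864·111.32)²) = √(9492.071771 + 4261.223551) = 117.2744 km
I: √((0.3020·111.32)² + (0.7968·111.32)²) = √(1130.212955 + 7867.650262) = 94.8571 km
J: √((0.2721·111.32)² + (-0.3457·111.32)²) = √(917.494520 + 1480.966226) = 48.9741 km
K: √((0.1908·111.32)² + (0.5875·111.32)²) = √(451.131483 + 4277.225400) = 68.7630 km
L: √((-0.1390·111.32)² + (0.4462·111.32)²) = √(239.428583 + 2467.206652) = 52.0253 km
Maximum: G at 141.8638 km.

G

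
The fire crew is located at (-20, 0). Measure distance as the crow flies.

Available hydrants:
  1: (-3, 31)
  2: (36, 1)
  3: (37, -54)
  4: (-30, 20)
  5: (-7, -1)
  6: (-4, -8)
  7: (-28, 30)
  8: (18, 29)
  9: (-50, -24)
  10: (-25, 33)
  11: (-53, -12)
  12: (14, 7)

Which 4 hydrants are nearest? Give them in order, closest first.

5, 6, 4, 7

Distances from (-20, 0):
1: √((17)² + (31)²) = √(289.000 + 961.000) = 35.4
2: √((56)² + (1)²) = √(3136.000 + 1.000) = 56.0
3: √((57)² + (-54)²) = √(3249.000 + 2916.000) = 78.5
4: √((-10)² + (20)²) = √(100.000 + 400.000) = 22.4
5: √((13)² + (-1)²) = √(169.000 + 1.000) = 13.0
6: √((16)² + (-8)²) = √(256.000 + 64.000) = 17.9
7: √((-8)² + (30)²) = √(64.000 + 900.000) = 31.0
8: √((38)² + (29)²) = √(1444.000 + 841.000) = 47.8
9: √((-30)² + (-24)²) = √(900.000 + 576.000) = 38.4
10: √((-5)² + (33)²) = √(25.000 + 1089.000) = 33.4
11: √((-33)² + (-12)²) = √(1089.000 + 144.000) = 35.1
12: √((34)² + (7)²) = √(1156.000 + 49.000) = 34.7
Sorted: 5 (13.0) < 6 (17.9) < 4 (22.4) < 7 (31.0) < 10 (33.4) < 12 (34.7) < …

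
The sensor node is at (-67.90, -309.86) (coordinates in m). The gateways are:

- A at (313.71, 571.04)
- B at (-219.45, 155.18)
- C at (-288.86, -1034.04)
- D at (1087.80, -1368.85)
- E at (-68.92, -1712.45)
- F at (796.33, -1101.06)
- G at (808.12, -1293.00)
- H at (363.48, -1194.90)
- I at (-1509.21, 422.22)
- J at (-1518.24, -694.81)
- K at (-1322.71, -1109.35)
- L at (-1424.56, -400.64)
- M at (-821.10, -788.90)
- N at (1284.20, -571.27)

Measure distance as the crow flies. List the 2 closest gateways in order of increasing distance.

B, C

Distances from (-67.90, -309.86):
A: 960.01 m
B: 489.11 m
C: 757.14 m
D: 1567.51 m
E: 1402.59 m
F: 1171.70 m
G: 1316.80 m
H: 984.57 m
I: 1616.58 m
J: 1500.56 m
K: 1487.86 m
L: 1359.69 m
M: 892.63 m
N: 1377.14 m
Sorted: B (489.11 m) < C (757.14 m) < M (892.63 m) < A (960.01 m) < …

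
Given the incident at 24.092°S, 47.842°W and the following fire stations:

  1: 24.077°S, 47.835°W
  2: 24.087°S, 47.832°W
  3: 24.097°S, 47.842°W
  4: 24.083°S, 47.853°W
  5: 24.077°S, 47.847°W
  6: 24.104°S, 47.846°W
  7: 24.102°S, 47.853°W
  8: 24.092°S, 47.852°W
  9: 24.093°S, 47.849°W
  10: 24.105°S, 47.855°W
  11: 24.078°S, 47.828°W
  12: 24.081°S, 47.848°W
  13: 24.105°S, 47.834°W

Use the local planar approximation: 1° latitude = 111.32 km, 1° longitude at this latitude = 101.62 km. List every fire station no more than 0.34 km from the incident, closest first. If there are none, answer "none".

Distances from 24.092°S, 47.842°W:
1: √((0.015·111.32)² + (0.007·101.62)²) = √(2.78823 + 0.50600) = 1.815 km
2: √((0.005·111.32)² + (0.010·101.62)²) = √(0.30980 + 1.03266) = 1.159 km
3: √((-0.005·111.32)² + (0.000·101.62)²) = √(0.30980 + 0.00000) = 0.557 km
4: √((0.009·111.32)² + (-0.011·101.62)²) = √(1.00376 + 1.24952) = 1.501 km
5: √((0.015·111.32)² + (-0.005·101.62)²) = √(2.78823 + 0.25817) = 1.745 km
6: √((-0.012·111.32)² + (-0.004·101.62)²) = √(1.78447 + 0.16523) = 1.396 km
7: √((-0.010·111.32)² + (-0.011·101.62)²) = √(1.23921 + 1.24952) = 1.578 km
8: √((0.000·111.32)² + (-0.010·101.62)²) = √(0.00000 + 1.03266) = 1.016 km
9: √((-0.001·111.32)² + (-0.007·101.62)²) = √(0.01239 + 0.50600) = 0.720 km
10: √((-0.013·111.32)² + (-0.013·101.62)²) = √(2.09427 + 1.74520) = 1.959 km
11: √((0.014·111.32)² + (0.014·101.62)²) = √(2.42886 + 2.02402) = 2.110 km
12: √((0.011·111.32)² + (-0.006·101.62)²) = √(1.49945 + 0.37176) = 1.368 km
13: √((-0.013·111.32)² + (0.008·101.62)²) = √(2.09427 + 0.66090) = 1.660 km
Threshold 0.34 km: none within range.

none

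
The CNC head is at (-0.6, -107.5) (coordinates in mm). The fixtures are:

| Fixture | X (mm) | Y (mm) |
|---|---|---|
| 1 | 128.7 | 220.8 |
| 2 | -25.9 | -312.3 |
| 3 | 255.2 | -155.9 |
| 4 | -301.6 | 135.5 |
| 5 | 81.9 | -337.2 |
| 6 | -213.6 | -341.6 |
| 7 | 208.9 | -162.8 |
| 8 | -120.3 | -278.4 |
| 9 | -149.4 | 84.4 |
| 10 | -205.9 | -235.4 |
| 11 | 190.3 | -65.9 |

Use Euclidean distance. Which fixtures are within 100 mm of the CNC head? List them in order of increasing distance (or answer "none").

none

Distances from (-0.6, -107.5):
1: 352.8 mm
2: 206.4 mm
3: 260.3 mm
4: 386.8 mm
5: 244.1 mm
6: 316.5 mm
7: 216.7 mm
8: 208.7 mm
9: 242.8 mm
10: 241.9 mm
11: 195.4 mm
Threshold 100 mm: none within range.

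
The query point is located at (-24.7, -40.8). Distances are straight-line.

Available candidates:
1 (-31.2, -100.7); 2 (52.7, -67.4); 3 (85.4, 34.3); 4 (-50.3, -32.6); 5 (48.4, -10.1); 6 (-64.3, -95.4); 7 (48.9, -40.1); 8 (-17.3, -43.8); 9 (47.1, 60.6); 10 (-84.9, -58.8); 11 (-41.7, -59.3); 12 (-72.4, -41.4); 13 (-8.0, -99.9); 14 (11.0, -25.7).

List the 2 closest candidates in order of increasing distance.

8, 11

Distances from (-24.7, -40.8):
1: √((-6.5)² + (-59.9)²) = √(42.250 + 3588.010) = 60.3
2: √((77.4)² + (-26.6)²) = √(5990.760 + 707.560) = 81.8
3: √((110.1)² + (75.1)²) = √(12122.010 + 5640.010) = 133.3
4: √((-25.6)² + (8.2)²) = √(655.360 + 67.240) = 26.9
5: √((73.1)² + (30.7)²) = √(5343.610 + 942.490) = 79.3
6: √((-39.6)² + (-54.6)²) = √(1568.160 + 2981.160) = 67.4
7: √((73.6)² + (0.7)²) = √(5416.960 + 0.490) = 73.6
8: √((7.4)² + (-3.0)²) = √(54.760 + 9.000) = 8.0
9: √((71.8)² + (101.4)²) = √(5155.240 + 10281.960) = 124.2
10: √((-60.2)² + (-18.0)²) = √(3624.040 + 324.000) = 62.8
11: √((-17.0)² + (-18.5)²) = √(289.000 + 342.250) = 25.1
12: √((-47.7)² + (-0.6)²) = √(2275.290 + 0.360) = 47.7
13: √((16.7)² + (-59.1)²) = √(278.890 + 3492.810) = 61.4
14: √((35.7)² + (15.1)²) = √(1274.490 + 228.010) = 38.8
Sorted: 8 (8.0) < 11 (25.1) < 4 (26.9) < 14 (38.8) < …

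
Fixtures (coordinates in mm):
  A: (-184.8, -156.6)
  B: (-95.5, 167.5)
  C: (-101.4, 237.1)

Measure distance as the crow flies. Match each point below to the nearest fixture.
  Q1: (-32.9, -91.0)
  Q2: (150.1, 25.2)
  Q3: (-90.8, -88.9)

Q1→A; Q2→B; Q3→A

Q1 at (-32.9, -91.0):
  A: √((-151.9)² + (-65.6)²) = √(23073.610 + 4303.360) = 165.5 mm
  B: √((-62.6)² + (258.5)²) = √(3918.760 + 66822.250) = 266.0 mm
  C: √((-68.5)² + (328.1)²) = √(4692.250 + 107649.610) = 335.2 mm
  → nearest: A (165.5 mm)
Q2 at (150.1, 25.2):
  A: √((-334.9)² + (-181.8)²) = √(112158.010 + 33051.240) = 381.1 mm
  B: √((-245.6)² + (142.3)²) = √(60319.360 + 20249.290) = 283.8 mm
  C: √((-251.5)² + (211.9)²) = √(63252.250 + 44901.610) = 328.9 mm
  → nearest: B (283.8 mm)
Q3 at (-90.8, -88.9):
  A: √((-94.0)² + (-67.7)²) = √(8836.000 + 4583.290) = 115.8 mm
  B: √((-4.7)² + (256.4)²) = √(22.090 + 65740.960) = 256.4 mm
  C: √((-10.6)² + (326.0)²) = √(112.360 + 106276.000) = 326.2 mm
  → nearest: A (115.8 mm)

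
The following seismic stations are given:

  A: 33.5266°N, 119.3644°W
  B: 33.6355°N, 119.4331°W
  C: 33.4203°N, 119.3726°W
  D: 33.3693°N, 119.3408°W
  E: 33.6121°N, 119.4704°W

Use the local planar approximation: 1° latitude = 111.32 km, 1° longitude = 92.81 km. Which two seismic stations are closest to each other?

Pairwise distances:
B–E: 4.3324 km
C–D: 6.3986 km
A–C: 11.8578 km
A–E: 13.6884 km
A–B: 13.6973 km
A–D: 17.6471 km
C–E: 23.2005 km
B–C: 24.6053 km
D–E: 29.5841 km
B–D: 30.8467 km
Closest pair: B–E at 4.3324 km.

B and E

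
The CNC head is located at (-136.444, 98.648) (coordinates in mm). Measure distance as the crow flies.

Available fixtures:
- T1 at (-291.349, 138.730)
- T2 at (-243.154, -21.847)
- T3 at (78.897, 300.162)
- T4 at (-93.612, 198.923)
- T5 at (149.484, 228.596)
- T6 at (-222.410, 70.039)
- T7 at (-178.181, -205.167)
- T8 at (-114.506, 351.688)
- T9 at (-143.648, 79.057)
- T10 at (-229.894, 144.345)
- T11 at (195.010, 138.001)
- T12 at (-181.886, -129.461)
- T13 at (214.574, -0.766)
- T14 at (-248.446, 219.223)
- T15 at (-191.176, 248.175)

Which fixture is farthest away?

Distances from (-136.444, 98.648):
T1: √((-154.905)² + (40.082)²) = √(23995.55902 + 1606.56672) = 160.007 mm
T2: √((-106.710)² + (-120.495)²) = √(11387.02410 + 14519.04503) = 160.954 mm
T3: √((215.341)² + (201.514)²) = √(46371.74628 + 40607.89220) = 294.923 mm
T4: √((42.832)² + (100.275)²) = √(1834.58022 + 10055.07563) = 109.040 mm
T5: √((285.928)² + (129.948)²) = √(81754.82118 + 16886.48270) = 314.072 mm
T6: √((-85.966)² + (-28.609)²) = √(7390.15316 + 818.47488) = 90.601 mm
T7: √((-41.737)² + (-303.815)²) = √(1741.97717 + 92303.55422) = 306.668 mm
T8: √((21.938)² + (253.040)²) = √(481.27584 + 64029.24160) = 253.989 mm
T9: √((-7.204)² + (-19.591)²) = √(51.89762 + 383.80728) = 20.874 mm
T10: √((-93.450)² + (45.697)²) = √(8732.90250 + 2088.21581) = 104.025 mm
T11: √((331.454)² + (39.353)²) = √(109861.75412 + 1548.65861) = 333.782 mm
T12: √((-45.442)² + (-228.109)²) = √(2064.97536 + 52033.71588) = 232.591 mm
T13: √((351.018)² + (-99.414)²) = √(123213.63632 + 9883.14340) = 364.824 mm
T14: √((-112.002)² + (120.575)²) = √(12544.44800 + 14538.33063) = 164.568 mm
T15: √((-54.732)² + (149.527)²) = √(2995.59182 + 22358.32373) = 159.229 mm
Maximum: T13 at 364.824 mm.

T13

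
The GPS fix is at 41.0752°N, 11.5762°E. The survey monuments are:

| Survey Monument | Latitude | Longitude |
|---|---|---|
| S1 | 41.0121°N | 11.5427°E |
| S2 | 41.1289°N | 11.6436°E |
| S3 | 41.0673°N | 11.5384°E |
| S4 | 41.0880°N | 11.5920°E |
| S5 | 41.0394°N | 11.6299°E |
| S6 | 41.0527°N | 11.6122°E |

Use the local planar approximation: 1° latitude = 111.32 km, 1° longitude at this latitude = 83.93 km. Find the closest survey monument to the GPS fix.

Distances from 41.0752°N, 11.5762°E:
S1: 7.5661 km
S2: 8.2302 km
S3: 3.2922 km
S4: 1.9465 km
S5: 6.0163 km
S6: 3.9246 km
Minimum: S4 at 1.9465 km.

S4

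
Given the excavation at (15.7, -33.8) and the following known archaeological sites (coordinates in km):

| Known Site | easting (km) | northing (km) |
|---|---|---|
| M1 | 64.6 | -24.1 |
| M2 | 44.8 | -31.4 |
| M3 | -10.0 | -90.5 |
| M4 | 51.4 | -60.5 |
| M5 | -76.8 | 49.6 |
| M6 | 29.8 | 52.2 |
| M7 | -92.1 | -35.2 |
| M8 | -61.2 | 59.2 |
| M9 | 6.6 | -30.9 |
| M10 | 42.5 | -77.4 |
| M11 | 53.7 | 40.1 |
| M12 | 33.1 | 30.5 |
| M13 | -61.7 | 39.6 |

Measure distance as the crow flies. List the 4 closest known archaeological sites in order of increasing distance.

Distances from (15.7, -33.8):
M1: 49.9 km
M2: 29.2 km
M3: 62.3 km
M4: 44.6 km
M5: 124.5 km
M6: 87.1 km
M7: 107.8 km
M8: 120.7 km
M9: 9.6 km
M10: 51.2 km
M11: 83.1 km
M12: 66.6 km
M13: 106.7 km
Sorted: M9 (9.6 km) < M2 (29.2 km) < M4 (44.6 km) < M1 (49.9 km) < M10 (51.2 km) < M3 (62.3 km) < …

M9, M2, M4, M1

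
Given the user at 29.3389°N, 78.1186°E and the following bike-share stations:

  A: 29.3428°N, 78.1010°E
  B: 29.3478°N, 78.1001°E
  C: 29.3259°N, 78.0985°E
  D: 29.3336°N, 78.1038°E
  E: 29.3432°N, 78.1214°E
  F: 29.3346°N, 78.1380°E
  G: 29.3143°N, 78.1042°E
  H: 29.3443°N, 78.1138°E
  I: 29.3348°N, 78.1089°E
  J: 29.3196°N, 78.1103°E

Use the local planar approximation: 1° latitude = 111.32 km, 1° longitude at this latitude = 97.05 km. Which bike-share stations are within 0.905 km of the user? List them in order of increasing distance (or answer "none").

E, H

Distances from 29.3389°N, 78.1186°E:
A: √((0.0039·111.32)² + (-0.0176·97.05)²) = √(0.188484 + 2.917537) = 1.7624 km
B: √((0.0089·111.32)² + (-0.0185·97.05)²) = √(0.981582 + 3.223551) = 2.0506 km
C: √((-0.0130·111.32)² + (-0.0201·97.05)²) = √(2.094272 + 3.805250) = 2.4289 km
D: √((-0.0053·111.32)² + (-0.0148·97.05)²) = √(0.348095 + 2.063073) = 1.5528 km
E: √((0.0043·111.32)² + (0.0028·97.05)²) = √(0.229131 + 0.073843) = 0.5504 km
F: √((-0.0043·111.32)² + (0.0194·97.05)²) = √(0.229131 + 3.544823) = 1.9427 km
G: √((-0.0246·111.32)² + (-0.0144·97.05)²) = √(7.499229 + 1.953062) = 3.0745 km
H: √((0.0054·111.32)² + (-0.0048·97.05)²) = √(0.361355 + 0.217007) = 0.7605 km
I: √((-0.0041·111.32)² + (-0.0097·97.05)²) = √(0.208312 + 0.886206) = 1.0462 km
J: √((-0.0193·111.32)² + (-0.0083·97.05)²) = √(4.615949 + 0.648854) = 2.2945 km
Threshold 0.905 km: E (0.5504 km), H (0.7605 km) are within range.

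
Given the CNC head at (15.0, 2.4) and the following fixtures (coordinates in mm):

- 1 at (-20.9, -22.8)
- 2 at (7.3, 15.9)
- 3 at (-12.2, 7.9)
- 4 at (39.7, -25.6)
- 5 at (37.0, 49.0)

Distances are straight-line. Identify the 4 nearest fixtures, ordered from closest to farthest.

2, 3, 4, 1

Distances from (15.0, 2.4):
1: 43.9 mm
2: 15.5 mm
3: 27.8 mm
4: 37.3 mm
5: 51.5 mm
Sorted: 2 (15.5 mm) < 3 (27.8 mm) < 4 (37.3 mm) < 1 (43.9 mm) < 5 (51.5 mm)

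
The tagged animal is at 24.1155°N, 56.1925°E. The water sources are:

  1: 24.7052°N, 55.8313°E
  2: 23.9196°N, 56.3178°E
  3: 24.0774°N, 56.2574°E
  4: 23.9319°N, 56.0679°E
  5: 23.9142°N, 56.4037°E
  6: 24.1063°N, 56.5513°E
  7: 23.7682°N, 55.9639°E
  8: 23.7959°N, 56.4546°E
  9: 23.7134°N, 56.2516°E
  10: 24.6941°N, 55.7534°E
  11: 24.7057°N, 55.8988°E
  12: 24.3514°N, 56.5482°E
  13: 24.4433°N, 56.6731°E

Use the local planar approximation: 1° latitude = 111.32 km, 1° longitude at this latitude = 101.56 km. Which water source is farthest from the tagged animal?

Distances from 24.1155°N, 56.1925°E:
1: √((0.5897·111.32)² + (-0.3612·101.56)²) = √(4309.319066 + 1345.677118) = 75.1997 km
2: √((-0.1959·111.32)² + (0.1253·101.56)²) = √(475.570894 + 161.937536) = 25.2489 km
3: √((-0.0381·111.32)² + (0.0649·101.56)²) = √(17.988558 + 43.444497) = 7.8379 km
4: √((-0.1836·111.32)² + (-0.1246·101.56)²) = √(417.726232 + 160.133232) = 24.0387 km
5: √((-0.2013·111.32)² + (0.2112·101.56)²) = √(502.150553 + 460.079849) = 31.0198 km
6: √((-0.0092·111.32)² + (0.3588·101.56)²) = √(1.048871 + 1327.853777) = 36.4541 km
7: √((-0.3473·111.32)² + (-0.2286·101.56)²) = √(1494.706634 + 539.011258) = 45.0968 km
8: √((-0.3196·111.32)² + (0.2621·101.56)²) = √(1265.784976 + 708.564560) = 44.4337 km
9: √((-0.4021·111.32)² + (0.0591·101.56)²) = √(2003.616233 + 36.026357) = 45.1624 km
10: √((0.5786·111.32)² + (-0.4391·101.56)²) = √(4148.616153 + 1988.713668) = 78.3411 km
11: √((0.5902·111.32)² + (-0.2937·101.56)²) = √(4316.629811 + 889.719845) = 72.1550 km
12: √((0.2359·111.32)² + (0.3557·101.56)²) = √(689.607978 + 1305.007822) = 44.6611 km
13: √((0.3278·111.32)² + (0.4806·101.56)²) = √(1331.570895 + 2382.390328) = 60.9423 km
Maximum: 10 at 78.3411 km.

10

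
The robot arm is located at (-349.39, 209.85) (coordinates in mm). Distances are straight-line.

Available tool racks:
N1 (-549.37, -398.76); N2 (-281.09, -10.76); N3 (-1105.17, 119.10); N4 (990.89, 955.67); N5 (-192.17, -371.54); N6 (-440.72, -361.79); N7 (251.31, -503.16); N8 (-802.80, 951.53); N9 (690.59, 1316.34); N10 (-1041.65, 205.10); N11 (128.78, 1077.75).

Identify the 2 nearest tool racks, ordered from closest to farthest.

N2, N6

Distances from (-349.39, 209.85):
N1: √((-199.98)² + (-608.61)²) = √(39992.0004 + 370406.1321) = 640.62 mm
N2: √((68.30)² + (-220.61)²) = √(4664.8900 + 48668.7721) = 230.94 mm
N3: √((-755.78)² + (-90.75)²) = √(571203.4084 + 8235.5625) = 761.21 mm
N4: √((1340.28)² + (745.82)²) = √(1796350.4784 + 556247.4724) = 1533.82 mm
N5: √((157.22)² + (-581.39)²) = √(24718.1284 + 338014.3321) = 602.27 mm
N6: √((-91.33)² + (-571.64)²) = √(8341.1689 + 326772.2896) = 578.89 mm
N7: √((600.70)² + (-713.01)²) = √(360840.4900 + 508383.2601) = 932.32 mm
N8: √((-453.41)² + (741.68)²) = √(205580.6281 + 550089.2224) = 869.29 mm
N9: √((1039.98)² + (1106.49)²) = √(1081558.4004 + 1224320.1201) = 1518.51 mm
N10: √((-692.26)² + (-4.75)²) = √(479223.9076 + 22.5625) = 692.28 mm
N11: √((478.17)² + (867.90)²) = √(228646.5489 + 753250.4100) = 990.91 mm
Sorted: N2 (230.94 mm) < N6 (578.89 mm) < N5 (602.27 mm) < N1 (640.62 mm) < …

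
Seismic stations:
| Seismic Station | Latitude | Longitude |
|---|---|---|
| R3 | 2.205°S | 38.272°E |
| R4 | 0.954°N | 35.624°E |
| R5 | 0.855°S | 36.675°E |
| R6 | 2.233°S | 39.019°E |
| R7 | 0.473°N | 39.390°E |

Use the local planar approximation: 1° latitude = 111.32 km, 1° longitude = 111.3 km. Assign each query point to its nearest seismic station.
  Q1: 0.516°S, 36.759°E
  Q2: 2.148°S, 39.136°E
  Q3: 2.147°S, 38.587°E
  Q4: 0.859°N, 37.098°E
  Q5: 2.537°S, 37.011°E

Q1→R5; Q2→R6; Q3→R3; Q4→R4; Q5→R3

Q1 at 0.516°S, 36.759°E:
  R3: 252.406 km
  R4: 206.728 km
  R5: 38.878 km
  R6: 315.919 km
  R7: 312.843 km
  → nearest: R5 (38.878 km)
Q2 at 2.148°S, 39.136°E:
  R3: 96.372 km
  R4: 521.569 km
  R5: 309.425 km
  R6: 16.097 km
  R7: 293.136 km
  → nearest: R6 (16.097 km)
Q3 at 2.147°S, 38.587°E:
  R3: 35.649 km
  R4: 477.411 km
  R5: 256.850 km
  R6: 49.025 km
  R7: 305.045 km
  → nearest: R3 (35.649 km)
Q4 at 0.859°N, 37.098°E:
  R3: 365.256 km
  R4: 164.397 km
  R5: 196.525 km
  R6: 405.201 km
  R7: 258.693 km
  → nearest: R4 (164.397 km)
Q5 at 2.537°S, 37.011°E:
  R3: 145.134 km
  R4: 418.157 km
  R5: 190.938 km
  R6: 226.038 km
  R7: 427.064 km
  → nearest: R3 (145.134 km)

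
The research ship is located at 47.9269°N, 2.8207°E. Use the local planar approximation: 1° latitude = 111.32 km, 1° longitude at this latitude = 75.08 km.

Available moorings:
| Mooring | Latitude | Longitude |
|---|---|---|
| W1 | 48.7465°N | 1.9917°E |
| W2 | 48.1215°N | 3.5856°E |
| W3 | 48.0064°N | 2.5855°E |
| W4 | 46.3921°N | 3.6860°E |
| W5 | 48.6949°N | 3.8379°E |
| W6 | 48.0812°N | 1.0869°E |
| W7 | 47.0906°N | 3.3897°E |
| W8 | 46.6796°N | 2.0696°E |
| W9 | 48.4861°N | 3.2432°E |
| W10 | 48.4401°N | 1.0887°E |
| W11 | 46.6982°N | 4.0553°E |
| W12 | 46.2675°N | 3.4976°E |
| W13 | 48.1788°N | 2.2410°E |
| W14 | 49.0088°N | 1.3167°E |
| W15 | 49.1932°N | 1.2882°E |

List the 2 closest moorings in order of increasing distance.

Distances from 47.9269°N, 2.8207°E:
W1: 110.4461 km
W2: 61.3786 km
W3: 19.7523 km
W4: 182.7888 km
W5: 114.6376 km
W6: 131.3021 km
W7: 102.4308 km
W8: 149.8642 km
W9: 69.8665 km
W10: 142.0345 km
W11: 165.2289 km
W12: 191.5880 km
W13: 51.7750 km
W14: 165.0942 km
W15: 181.9610 km
Sorted: W3 (19.7523 km) < W13 (51.7750 km) < W2 (61.3786 km) < W9 (69.8665 km) < …

W3, W13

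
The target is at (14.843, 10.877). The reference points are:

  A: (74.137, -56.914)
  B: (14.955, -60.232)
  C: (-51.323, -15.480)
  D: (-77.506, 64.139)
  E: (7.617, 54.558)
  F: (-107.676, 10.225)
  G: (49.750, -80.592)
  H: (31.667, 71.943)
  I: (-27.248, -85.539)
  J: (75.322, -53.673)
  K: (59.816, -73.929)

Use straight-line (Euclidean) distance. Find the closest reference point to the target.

Distances from (14.843, 10.877):
A: √((59.294)² + (-67.791)²) = √(3515.77844 + 4595.61968) = 90.063
B: √((0.112)² + (-71.109)²) = √(0.01254 + 5056.48988) = 71.109
C: √((-66.166)² + (-26.357)²) = √(4377.93956 + 694.69145) = 71.222
D: √((-92.349)² + (53.262)²) = √(8528.33780 + 2836.84064) = 106.608
E: √((-7.226)² + (43.681)²) = √(52.21508 + 1908.02976) = 44.275
F: √((-122.519)² + (-0.652)²) = √(15010.90536 + 0.42510) = 122.521
G: √((34.907)² + (-91.469)²) = √(1218.49865 + 8366.57796) = 97.903
H: √((16.824)² + (61.066)²) = √(283.04698 + 3729.05636) = 63.341
I: √((-42.091)² + (-96.416)²) = √(1771.65228 + 9296.04506) = 105.203
J: √((60.479)² + (-64.550)²) = √(3657.70944 + 4166.70250) = 88.456
K: √((44.973)² + (-84.806)²) = √(2022.57073 + 7192.05764) = 95.993
Minimum: E at 44.275.

E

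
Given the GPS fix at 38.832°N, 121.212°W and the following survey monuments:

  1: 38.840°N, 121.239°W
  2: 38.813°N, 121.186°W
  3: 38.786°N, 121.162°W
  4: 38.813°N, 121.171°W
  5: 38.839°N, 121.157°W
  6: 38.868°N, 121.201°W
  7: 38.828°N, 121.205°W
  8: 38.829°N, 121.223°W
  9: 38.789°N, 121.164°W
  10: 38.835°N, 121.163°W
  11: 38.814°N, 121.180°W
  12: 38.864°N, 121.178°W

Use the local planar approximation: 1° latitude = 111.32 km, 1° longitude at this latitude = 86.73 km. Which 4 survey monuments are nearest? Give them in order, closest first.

7, 8, 1, 2

Distances from 38.832°N, 121.212°W:
1: 2.505 km
2: 3.092 km
3: 6.710 km
4: 4.137 km
5: 4.833 km
6: 4.120 km
7: 0.753 km
8: 1.011 km
9: 6.344 km
10: 4.263 km
11: 3.423 km
12: 4.624 km
Sorted: 7 (0.753 km) < 8 (1.011 km) < 1 (2.505 km) < 2 (3.092 km) < 11 (3.423 km) < 6 (4.120 km) < …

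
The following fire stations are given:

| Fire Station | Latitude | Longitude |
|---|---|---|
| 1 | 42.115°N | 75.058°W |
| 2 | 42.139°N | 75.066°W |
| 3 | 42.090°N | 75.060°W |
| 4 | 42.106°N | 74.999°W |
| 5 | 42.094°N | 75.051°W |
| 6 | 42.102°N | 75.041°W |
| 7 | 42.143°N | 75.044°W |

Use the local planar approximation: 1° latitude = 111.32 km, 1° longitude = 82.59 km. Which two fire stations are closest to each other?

3 and 5

Pairwise distances:
1–2: √((0.024·111.32)² + (-0.008·82.59)²) = √(7.13787 + 0.43655) = 2.752 km
1–3: √((-0.025·111.32)² + (-0.002·82.59)²) = √(7.74509 + 0.02728) = 2.788 km
1–4: √((-0.009·111.32)² + (0.059·82.59)²) = √(1.00376 + 23.74428) = 4.975 km
1–5: √((-0.021·111.32)² + (0.007·82.59)²) = √(5.46493 + 0.33423) = 2.408 km
1–6: √((-0.013·111.32)² + (0.017·82.59)²) = √(2.09427 + 1.97130) = 2.016 km
1–7: √((0.028·111.32)² + (0.014·82.59)²) = √(9.71544 + 1.33694) = 3.325 km
2–3: √((-0.049·111.32)² + (0.006·82.59)²) = √(29.75353 + 0.24556) = 5.477 km
2–4: √((-0.033·111.32)² + (0.067·82.59)²) = √(13.49504 + 30.61995) = 6.642 km
2–5: √((-0.045·111.32)² + (0.015·82.59)²) = √(25.09409 + 1.53475) = 5.160 km
2–6: √((-0.037·111.32)² + (0.025·82.59)²) = √(16.96484 + 4.26319) = 4.607 km
2–7: √((0.004·111.32)² + (0.022·82.59)²) = √(0.19827 + 3.30142) = 1.871 km
3–4: √((0.016·111.32)² + (0.061·82.59)²) = √(3.17239 + 25.38134) = 5.344 km
3–5: √((0.004·111.32)² + (0.009·82.59)²) = √(0.19827 + 0.55251) = 0.866 km
3–6: √((0.012·111.32)² + (0.019·82.59)²) = √(1.78447 + 2.46242) = 2.061 km
3–7: √((0.053·111.32)² + (0.016·82.59)²) = √(34.80953 + 1.74620) = 6.046 km
4–5: √((-0.012·111.32)² + (-0.052·82.59)²) = √(1.78447 + 18.44428) = 4.498 km
4–6: √((-0.004·111.32)² + (-0.042·82.59)²) = √(0.19827 + 12.03243) = 3.497 km
4–7: √((0.037·111.32)² + (-0.045·82.59)²) = √(16.96484 + 13.81274) = 5.548 km
5–6: √((0.008·111.32)² + (0.010·82.59)²) = √(0.79310 + 0.68211) = 1.215 km
5–7: √((0.049·111.32)² + (0.007·82.59)²) = √(29.75353 + 0.33423) = 5.485 km
6–7: √((0.041·111.32)² + (-0.003·82.59)²) = √(20.83119 + 0.06139) = 4.571 km
Closest pair: 3–5 at 0.866 km.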